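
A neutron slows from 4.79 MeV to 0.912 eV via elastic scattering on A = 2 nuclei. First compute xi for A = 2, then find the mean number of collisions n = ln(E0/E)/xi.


xi = 1 + (A-1)^2/(2A)*ln((A-1)/(A+1)) = 0.7253469 (for A = 2)
n = ln(E0/E) / xi
n = ln(4.79e6 / 0.912) / 0.7253469
n = ln(5.252193e+06) / 0.7253469 = 21.333

21.333


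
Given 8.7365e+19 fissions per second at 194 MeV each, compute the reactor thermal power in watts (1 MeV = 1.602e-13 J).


P = fission_rate * E_MeV * 1.602e-13
P = 8.7365e+19 * 194 * 1.602e-13
P = 2.7152e+09 W

2.7152e+09


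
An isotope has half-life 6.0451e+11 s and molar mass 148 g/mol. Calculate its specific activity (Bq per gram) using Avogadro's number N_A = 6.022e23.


lambda = ln(2) / t_half = ln(2) / 6.0451e+11 = 1.146626e-12 /s
SA = lambda * N_A / M
SA = 1.146626e-12 * 6.022e23 / 148
SA = 4.6655e+09 Bq/g

4.6655e+09


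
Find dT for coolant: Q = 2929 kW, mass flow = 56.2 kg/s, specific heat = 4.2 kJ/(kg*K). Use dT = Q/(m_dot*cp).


dT = Q / (m_dot * cp)
dT = 2929 / (56.2 * 4.2)
dT = 12.409 C

12.409


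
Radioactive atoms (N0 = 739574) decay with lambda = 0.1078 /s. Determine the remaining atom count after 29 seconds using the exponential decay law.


N = N0 * exp(-lambda * t)
N = 739574 * exp(-0.1078 * 29)
N = 32456

32456


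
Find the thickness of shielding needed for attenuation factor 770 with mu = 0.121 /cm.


x = ln(factor) / mu
x = ln(770) / 0.121
x = 54.929 cm

54.929


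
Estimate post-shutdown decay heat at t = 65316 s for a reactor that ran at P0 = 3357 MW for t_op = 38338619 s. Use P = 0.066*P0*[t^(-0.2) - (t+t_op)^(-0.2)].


P/P0 = 0.066 * [t^(-0.2) - (t + t_op)^(-0.2)]
P/P0 = 0.066 * [65316^(-0.2) - (65316 + 38338619)^(-0.2)]
P/P0 = 0.066 * [0.1088920 - 0.03041759] = 0.005179311
P = 3357 * 0.005179311 = 17.387 MW

17.387


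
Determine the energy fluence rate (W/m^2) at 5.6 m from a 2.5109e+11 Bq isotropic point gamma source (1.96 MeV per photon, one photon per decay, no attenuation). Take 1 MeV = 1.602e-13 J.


psi = A * E * 1.602e-13 / (4*pi*r^2)
psi = 2.5109e+11 * 1.96 * 1.602e-13 / (4*pi*5.6^2)
psi = 2.0006e-04 W/m^2

2.0006e-04


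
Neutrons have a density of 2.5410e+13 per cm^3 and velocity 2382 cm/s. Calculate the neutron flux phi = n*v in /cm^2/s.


phi = n * v
phi = 2.5410e+13 * 2382
phi = 6.0527e+16 /cm^2/s

6.0527e+16


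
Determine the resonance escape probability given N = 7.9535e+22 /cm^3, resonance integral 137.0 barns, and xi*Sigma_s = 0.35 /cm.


p = exp(-N * I * 1e-24 / (xi*Sigma_s))
p = exp(-7.9535e+22 * 137.0 * 1e-24 / 0.35)
p = 3.0160e-14

3.0160e-14


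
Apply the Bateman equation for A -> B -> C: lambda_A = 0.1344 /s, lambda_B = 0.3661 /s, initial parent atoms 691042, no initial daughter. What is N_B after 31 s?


N_B(t) = lambda_A * N_A0 / (lambda_B - lambda_A) * [exp(-lambda_A*t) - exp(-lambda_B*t)]
exp(-0.1344*31) = 0.01550799; exp(-0.3661*31) = 1.178009e-05
N_B = 0.1344 * 691042 / (0.3661 - 0.1344) * (0.01550799 - 1.178009e-05)
N_B = 6211.6

6211.6


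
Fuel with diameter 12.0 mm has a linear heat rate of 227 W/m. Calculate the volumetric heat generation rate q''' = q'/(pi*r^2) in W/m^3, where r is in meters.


r = D / 2 / 1000 = 12.0 / 2 / 1000 = 0.006 m
q''' = q' / (pi * r^2)
q''' = 227 / (pi * 0.006^2)
q''' = 2.0071e+06 W/m^3

2.0071e+06


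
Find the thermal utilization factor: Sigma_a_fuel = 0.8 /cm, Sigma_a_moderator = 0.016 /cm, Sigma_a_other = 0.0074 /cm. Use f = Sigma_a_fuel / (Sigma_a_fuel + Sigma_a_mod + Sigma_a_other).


f = Sigma_a_fuel / (Sigma_a_fuel + Sigma_a_mod + Sigma_a_other)
f = 0.8 / (0.8 + 0.016 + 0.0074)
f = 0.97158

0.97158


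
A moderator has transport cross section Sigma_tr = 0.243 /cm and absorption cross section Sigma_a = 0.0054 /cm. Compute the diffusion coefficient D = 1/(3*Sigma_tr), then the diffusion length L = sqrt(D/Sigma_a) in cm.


D = 1 / (3 * Sigma_tr) = 1 / (3 * 0.243) = 1.371742 cm
L = sqrt(D / Sigma_a)
L = sqrt(1.371742 / 0.0054)
L = 15.938 cm

15.938


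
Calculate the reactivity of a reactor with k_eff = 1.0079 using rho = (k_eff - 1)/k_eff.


rho = (k_eff - 1) / k_eff
rho = (1.0079 - 1) / 1.0079
rho = 0.0078381

0.0078381


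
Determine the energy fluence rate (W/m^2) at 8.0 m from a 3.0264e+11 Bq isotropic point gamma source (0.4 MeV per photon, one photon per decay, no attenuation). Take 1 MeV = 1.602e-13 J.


psi = A * E * 1.602e-13 / (4*pi*r^2)
psi = 3.0264e+11 * 0.4 * 1.602e-13 / (4*pi*8.0^2)
psi = 2.4113e-05 W/m^2

2.4113e-05


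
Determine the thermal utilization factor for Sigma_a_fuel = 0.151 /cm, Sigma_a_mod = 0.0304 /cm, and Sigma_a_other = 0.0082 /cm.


f = Sigma_a_fuel / (Sigma_a_fuel + Sigma_a_mod + Sigma_a_other)
f = 0.151 / (0.151 + 0.0304 + 0.0082)
f = 0.79641

0.79641


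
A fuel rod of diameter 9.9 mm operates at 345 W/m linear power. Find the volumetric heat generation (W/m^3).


r = D / 2 / 1000 = 9.9 / 2 / 1000 = 0.00495 m
q''' = q' / (pi * r^2)
q''' = 345 / (pi * 0.00495^2)
q''' = 4.4819e+06 W/m^3

4.4819e+06


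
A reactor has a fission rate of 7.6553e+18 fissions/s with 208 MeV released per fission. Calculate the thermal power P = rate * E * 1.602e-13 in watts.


P = fission_rate * E_MeV * 1.602e-13
P = 7.6553e+18 * 208 * 1.602e-13
P = 2.5509e+08 W

2.5509e+08


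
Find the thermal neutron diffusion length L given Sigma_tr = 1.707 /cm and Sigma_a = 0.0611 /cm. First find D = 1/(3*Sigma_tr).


D = 1 / (3 * Sigma_tr) = 1 / (3 * 1.707) = 0.1952744 cm
L = sqrt(D / Sigma_a)
L = sqrt(0.1952744 / 0.0611)
L = 1.7877 cm

1.7877


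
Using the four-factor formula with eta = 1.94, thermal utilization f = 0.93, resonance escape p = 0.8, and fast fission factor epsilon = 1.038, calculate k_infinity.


k_inf = eta * f * p * epsilon
k_inf = 1.94 * 0.93 * 0.8 * 1.038
k_inf = 1.4982

1.4982


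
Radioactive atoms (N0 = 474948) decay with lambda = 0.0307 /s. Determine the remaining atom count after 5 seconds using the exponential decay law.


N = N0 * exp(-lambda * t)
N = 474948 * exp(-0.0307 * 5)
N = 407363

407363


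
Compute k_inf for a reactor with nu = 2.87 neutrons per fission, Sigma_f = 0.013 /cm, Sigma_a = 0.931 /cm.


k_inf = nu * Sigma_f / Sigma_a
k_inf = 2.87 * 0.013 / 0.931
k_inf = 0.040075

0.040075


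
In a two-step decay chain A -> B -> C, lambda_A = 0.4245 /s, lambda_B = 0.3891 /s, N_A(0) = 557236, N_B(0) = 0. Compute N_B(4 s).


N_B(t) = lambda_A * N_A0 / (lambda_B - lambda_A) * [exp(-lambda_A*t) - exp(-lambda_B*t)]
exp(-0.4245*4) = 0.1830493; exp(-0.3891*4) = 0.2108939
N_B = 0.4245 * 557236 / (0.3891 - 0.4245) * (0.1830493 - 0.2108939)
N_B = 186061

186061


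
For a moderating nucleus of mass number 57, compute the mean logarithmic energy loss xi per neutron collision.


xi = 1 + (A-1)^2/(2A) * ln((A-1)/(A+1))
xi = 1 + (57-1)^2/(2*57) * ln((57-1)/(57 +1))
xi = 0.034681

0.034681


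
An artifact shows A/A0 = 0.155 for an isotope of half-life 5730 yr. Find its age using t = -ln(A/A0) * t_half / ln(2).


lambda = ln(2) / t_half = ln(2) / 5730 = 1.209681e-04 /yr
t = -ln(A/A0) / lambda
t = -ln(0.155) / 1.209681e-04
t = 15412 yr

15412


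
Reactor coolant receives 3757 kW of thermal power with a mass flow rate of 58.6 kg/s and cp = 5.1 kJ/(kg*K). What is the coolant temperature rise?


dT = Q / (m_dot * cp)
dT = 3757 / (58.6 * 5.1)
dT = 12.571 C

12.571


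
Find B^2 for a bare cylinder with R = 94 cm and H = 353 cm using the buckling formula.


B^2 = (2.405/R)^2 + (pi/H)^2
B^2 = (2.405/94)^2 + (pi/353)^2
B^2 = 7.3380e-04 /cm^2

7.3380e-04


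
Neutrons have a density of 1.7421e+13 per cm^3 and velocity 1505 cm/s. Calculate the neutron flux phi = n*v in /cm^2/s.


phi = n * v
phi = 1.7421e+13 * 1505
phi = 2.6219e+16 /cm^2/s

2.6219e+16


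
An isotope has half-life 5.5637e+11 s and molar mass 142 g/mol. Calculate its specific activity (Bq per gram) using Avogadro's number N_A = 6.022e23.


lambda = ln(2) / t_half = ln(2) / 5.5637e+11 = 1.245839e-12 /s
SA = lambda * N_A / M
SA = 1.245839e-12 * 6.022e23 / 142
SA = 5.2834e+09 Bq/g

5.2834e+09


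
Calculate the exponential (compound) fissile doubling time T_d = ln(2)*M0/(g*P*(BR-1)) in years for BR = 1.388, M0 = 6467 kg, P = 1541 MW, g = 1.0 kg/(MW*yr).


Breeding gain G = BR - 1 = 1.388 - 1 = 0.388
Fissile production rate = g * P * G = 1.0 * 1541 * 0.388 = 597.908 kg/yr
T_d = ln(2) * M0 / (g * P * G)
T_d = ln(2) * 6467 / 597.908 = 7.4971 yr

7.4971


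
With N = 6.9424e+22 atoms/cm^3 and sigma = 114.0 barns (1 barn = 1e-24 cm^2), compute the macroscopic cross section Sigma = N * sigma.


Sigma = N * sigma_barns * 1e-24
Sigma = 6.9424e+22 * 114.0 * 1e-24
Sigma = 7.9143 /cm

7.9143


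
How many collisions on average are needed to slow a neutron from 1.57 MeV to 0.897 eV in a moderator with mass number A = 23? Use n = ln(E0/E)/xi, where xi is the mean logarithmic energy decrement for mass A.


xi = 1 + (A-1)^2/(2A)*ln((A-1)/(A+1)) = 0.08448899 (for A = 23)
n = ln(E0/E) / xi
n = ln(1.57e6 / 0.897) / 0.08448899
n = ln(1.750279e+06) / 0.08448899 = 170.14

170.14


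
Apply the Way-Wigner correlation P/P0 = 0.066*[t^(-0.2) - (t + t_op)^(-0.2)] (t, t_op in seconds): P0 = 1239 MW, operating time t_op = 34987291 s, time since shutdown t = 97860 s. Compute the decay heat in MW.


P/P0 = 0.066 * [t^(-0.2) - (t + t_op)^(-0.2)]
P/P0 = 0.066 * [97860^(-0.2) - (97860 + 34987291)^(-0.2)]
P/P0 = 0.066 * [0.1004336 - 0.03097243] = 0.004584437
P = 1239 * 0.004584437 = 5.6801 MW

5.6801


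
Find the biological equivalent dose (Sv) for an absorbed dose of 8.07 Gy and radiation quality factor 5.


H = D * Q
H = 8.07 * 5
H = 40.350 Sv

40.350


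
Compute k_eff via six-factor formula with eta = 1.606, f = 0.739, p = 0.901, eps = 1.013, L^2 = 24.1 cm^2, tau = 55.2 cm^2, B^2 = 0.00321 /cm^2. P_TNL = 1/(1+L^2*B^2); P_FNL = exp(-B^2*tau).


k_inf = eta*f*p*eps = 1.606*0.739*0.901*1.013 = 1.083239
P_TNL = 1/(1 + L^2*B^2) = 1/(1 + 24.1*0.00321) = 0.9281940
P_FNL = exp(-B^2*tau) = exp(-0.00321*55.2) = 0.8376189
k_eff = k_inf * P_TNL * P_FNL = 1.083239 * 0.9281940 * 0.8376189
k_eff = 0.84219

0.84219


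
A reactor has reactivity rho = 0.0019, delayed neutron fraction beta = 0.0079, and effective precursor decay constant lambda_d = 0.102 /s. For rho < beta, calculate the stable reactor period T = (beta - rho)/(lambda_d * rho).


T = (beta - rho) / (lambda_d * rho)
T = (0.0079 - 0.0019) / (0.102 * 0.0019)
T = 30.960 s

30.960


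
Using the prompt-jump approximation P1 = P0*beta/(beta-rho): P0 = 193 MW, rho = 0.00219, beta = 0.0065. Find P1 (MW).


P1/P0 = beta / (beta - rho)
P1/P0 = 0.0065 / (0.0065 - 0.00219) = 1.508121
P1 = 193 * 1.508121 = 291.07 MW

291.07


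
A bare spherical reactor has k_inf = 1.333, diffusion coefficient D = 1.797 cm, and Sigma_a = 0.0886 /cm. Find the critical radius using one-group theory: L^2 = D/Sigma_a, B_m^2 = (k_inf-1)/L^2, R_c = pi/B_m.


L^2 = D / Sigma_a = 1.797 / 0.0886 = 20.28217 cm^2
B_m^2 = (k_inf - 1) / L^2 = (1.333 - 1) / 20.28217 = 0.01641836 /cm^2
For a bare sphere: B_g = pi/R, so R_c = pi / sqrt(B_m^2)
R_c = pi / sqrt(0.01641836) = 24.518 cm

24.518


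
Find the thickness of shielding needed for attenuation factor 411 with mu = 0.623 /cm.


x = ln(factor) / mu
x = ln(411) / 0.623
x = 9.6607 cm

9.6607


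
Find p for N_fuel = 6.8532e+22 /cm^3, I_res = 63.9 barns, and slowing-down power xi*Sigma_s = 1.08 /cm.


p = exp(-N * I * 1e-24 / (xi*Sigma_s))
p = exp(-6.8532e+22 * 63.9 * 1e-24 / 1.08)
p = 0.017339

0.017339


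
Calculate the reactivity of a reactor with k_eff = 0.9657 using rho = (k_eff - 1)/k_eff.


rho = (k_eff - 1) / k_eff
rho = (0.9657 - 1) / 0.9657
rho = -0.035518

-0.035518


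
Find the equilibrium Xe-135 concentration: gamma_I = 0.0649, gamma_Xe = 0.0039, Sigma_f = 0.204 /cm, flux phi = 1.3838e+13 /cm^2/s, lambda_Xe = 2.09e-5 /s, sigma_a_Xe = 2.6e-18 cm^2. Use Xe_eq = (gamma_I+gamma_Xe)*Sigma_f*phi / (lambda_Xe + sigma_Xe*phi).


Xe_eq = (gamma_I + gamma_Xe) * Sigma_f * phi / (lambda_Xe + sigma_Xe * phi)
Numerator = (0.0649 + 0.0039) * 0.204 * 1.3838e+13 = 1.942191e+11
Denominator = 2.09e-5 + 2.6e-18 * 1.3838e+13 = 5.687880e-05
Xe_eq = 1.942191e+11 / 5.687880e-05 = 3.4146e+15 /cm^3

3.4146e+15


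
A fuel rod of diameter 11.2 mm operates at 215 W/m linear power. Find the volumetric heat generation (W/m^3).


r = D / 2 / 1000 = 11.2 / 2 / 1000 = 0.0056 m
q''' = q' / (pi * r^2)
q''' = 215 / (pi * 0.0056^2)
q''' = 2.1823e+06 W/m^3

2.1823e+06


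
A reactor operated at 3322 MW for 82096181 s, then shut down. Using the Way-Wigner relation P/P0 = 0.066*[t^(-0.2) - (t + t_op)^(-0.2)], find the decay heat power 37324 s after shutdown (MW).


P/P0 = 0.066 * [t^(-0.2) - (t + t_op)^(-0.2)]
P/P0 = 0.066 * [37324^(-0.2) - (37324 + 82096181)^(-0.2)]
P/P0 = 0.066 * [0.1217874 - 0.02612738] = 0.006313561
P = 3322 * 0.006313561 = 20.974 MW

20.974


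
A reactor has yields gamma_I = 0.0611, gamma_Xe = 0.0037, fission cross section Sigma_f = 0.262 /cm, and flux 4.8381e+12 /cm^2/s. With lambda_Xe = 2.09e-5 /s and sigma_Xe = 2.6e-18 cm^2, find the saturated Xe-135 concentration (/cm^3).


Xe_eq = (gamma_I + gamma_Xe) * Sigma_f * phi / (lambda_Xe + sigma_Xe * phi)
Numerator = (0.0611 + 0.0037) * 0.262 * 4.8381e+12 = 8.213933e+10
Denominator = 2.09e-5 + 2.6e-18 * 4.8381e+12 = 3.347906e-05
Xe_eq = 8.213933e+10 / 3.347906e-05 = 2.4535e+15 /cm^3

2.4535e+15


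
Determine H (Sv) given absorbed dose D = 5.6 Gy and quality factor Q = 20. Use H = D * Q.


H = D * Q
H = 5.6 * 20
H = 112.00 Sv

112.00


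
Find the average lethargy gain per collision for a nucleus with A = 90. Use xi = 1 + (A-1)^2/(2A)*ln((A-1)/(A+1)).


xi = 1 + (A-1)^2/(2A) * ln((A-1)/(A+1))
xi = 1 + (90-1)^2/(2*90) * ln((90-1)/(90 +1))
xi = 0.022059

0.022059


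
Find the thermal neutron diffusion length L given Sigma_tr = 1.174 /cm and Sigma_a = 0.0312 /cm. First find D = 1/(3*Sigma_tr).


D = 1 / (3 * Sigma_tr) = 1 / (3 * 1.174) = 0.2839296 cm
L = sqrt(D / Sigma_a)
L = sqrt(0.2839296 / 0.0312)
L = 3.0167 cm

3.0167


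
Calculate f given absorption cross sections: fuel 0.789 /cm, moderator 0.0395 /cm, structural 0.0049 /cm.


f = Sigma_a_fuel / (Sigma_a_fuel + Sigma_a_mod + Sigma_a_other)
f = 0.789 / (0.789 + 0.0395 + 0.0049)
f = 0.94672

0.94672


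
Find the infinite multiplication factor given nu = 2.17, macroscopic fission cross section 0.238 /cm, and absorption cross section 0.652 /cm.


k_inf = nu * Sigma_f / Sigma_a
k_inf = 2.17 * 0.238 / 0.652
k_inf = 0.79212

0.79212


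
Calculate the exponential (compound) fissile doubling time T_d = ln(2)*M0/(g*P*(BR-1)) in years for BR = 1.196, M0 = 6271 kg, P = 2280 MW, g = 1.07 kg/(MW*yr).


Breeding gain G = BR - 1 = 1.196 - 1 = 0.196
Fissile production rate = g * P * G = 1.07 * 2280 * 0.196 = 478.1616 kg/yr
T_d = ln(2) * M0 / (g * P * G)
T_d = ln(2) * 6271 / 478.1616 = 9.0905 yr

9.0905


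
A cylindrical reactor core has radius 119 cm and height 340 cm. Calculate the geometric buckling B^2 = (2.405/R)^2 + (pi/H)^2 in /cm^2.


B^2 = (2.405/R)^2 + (pi/H)^2
B^2 = (2.405/119)^2 + (pi/340)^2
B^2 = 4.9382e-04 /cm^2

4.9382e-04


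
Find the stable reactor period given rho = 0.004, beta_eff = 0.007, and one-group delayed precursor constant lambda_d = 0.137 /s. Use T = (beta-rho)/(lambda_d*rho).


T = (beta - rho) / (lambda_d * rho)
T = (0.007 - 0.004) / (0.137 * 0.004)
T = 5.4745 s

5.4745


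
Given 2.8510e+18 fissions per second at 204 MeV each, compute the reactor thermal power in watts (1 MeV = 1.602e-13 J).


P = fission_rate * E_MeV * 1.602e-13
P = 2.8510e+18 * 204 * 1.602e-13
P = 9.3173e+07 W

9.3173e+07


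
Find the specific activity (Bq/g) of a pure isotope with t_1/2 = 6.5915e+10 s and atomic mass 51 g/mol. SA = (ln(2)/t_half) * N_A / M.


lambda = ln(2) / t_half = ln(2) / 6.5915e+10 = 1.051577e-11 /s
SA = lambda * N_A / M
SA = 1.051577e-11 * 6.022e23 / 51
SA = 1.2417e+11 Bq/g

1.2417e+11


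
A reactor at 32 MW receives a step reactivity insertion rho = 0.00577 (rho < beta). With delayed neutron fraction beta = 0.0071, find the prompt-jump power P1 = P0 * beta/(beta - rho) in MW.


P1/P0 = beta / (beta - rho)
P1/P0 = 0.0071 / (0.0071 - 0.00577) = 5.338346
P1 = 32 * 5.338346 = 170.83 MW

170.83


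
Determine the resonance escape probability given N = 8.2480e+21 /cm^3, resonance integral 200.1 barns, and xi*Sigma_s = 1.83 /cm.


p = exp(-N * I * 1e-24 / (xi*Sigma_s))
p = exp(-8.2480e+21 * 200.1 * 1e-24 / 1.83)
p = 0.40581

0.40581


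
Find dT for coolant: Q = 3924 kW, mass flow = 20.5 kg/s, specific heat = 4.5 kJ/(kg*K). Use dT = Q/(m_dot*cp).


dT = Q / (m_dot * cp)
dT = 3924 / (20.5 * 4.5)
dT = 42.537 C

42.537


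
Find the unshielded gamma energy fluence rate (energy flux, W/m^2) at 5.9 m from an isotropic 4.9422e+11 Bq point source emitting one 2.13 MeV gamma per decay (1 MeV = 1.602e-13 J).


psi = A * E * 1.602e-13 / (4*pi*r^2)
psi = 4.9422e+11 * 2.13 * 1.602e-13 / (4*pi*5.9^2)
psi = 3.8552e-04 W/m^2

3.8552e-04


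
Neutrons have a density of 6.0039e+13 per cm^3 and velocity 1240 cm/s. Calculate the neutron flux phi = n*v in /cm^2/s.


phi = n * v
phi = 6.0039e+13 * 1240
phi = 7.4448e+16 /cm^2/s

7.4448e+16


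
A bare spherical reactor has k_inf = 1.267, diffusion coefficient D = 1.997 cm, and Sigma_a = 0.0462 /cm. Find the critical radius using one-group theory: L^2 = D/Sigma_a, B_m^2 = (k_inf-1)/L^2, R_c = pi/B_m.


L^2 = D / Sigma_a = 1.997 / 0.0462 = 43.22511 cm^2
B_m^2 = (k_inf - 1) / L^2 = (1.267 - 1) / 43.22511 = 0.006176965 /cm^2
For a bare sphere: B_g = pi/R, so R_c = pi / sqrt(B_m^2)
R_c = pi / sqrt(0.006176965) = 39.973 cm

39.973


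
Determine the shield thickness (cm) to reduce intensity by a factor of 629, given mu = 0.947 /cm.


x = ln(factor) / mu
x = ln(629) / 0.947
x = 6.8048 cm

6.8048


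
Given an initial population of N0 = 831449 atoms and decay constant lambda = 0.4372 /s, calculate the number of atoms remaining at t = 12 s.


N = N0 * exp(-lambda * t)
N = 831449 * exp(-0.4372 * 12)
N = 4378.8

4378.8


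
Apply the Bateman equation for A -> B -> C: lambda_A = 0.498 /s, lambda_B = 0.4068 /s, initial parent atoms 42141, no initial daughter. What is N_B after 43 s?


N_B(t) = lambda_A * N_A0 / (lambda_B - lambda_A) * [exp(-lambda_A*t) - exp(-lambda_B*t)]
exp(-0.498*43) = 5.012080e-10; exp(-0.4068*43) = 2.530155e-08
N_B = 0.498 * 42141 / (0.4068 - 0.498) * (5.012080e-10 - 2.530155e-08)
N_B = 0.0057069

0.0057069


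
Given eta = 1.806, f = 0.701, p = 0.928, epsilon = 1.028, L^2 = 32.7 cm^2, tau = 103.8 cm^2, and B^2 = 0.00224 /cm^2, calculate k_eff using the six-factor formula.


k_inf = eta*f*p*eps = 1.806*0.701*0.928*1.028 = 1.207749
P_TNL = 1/(1 + L^2*B^2) = 1/(1 + 32.7*0.00224) = 0.9317511
P_FNL = exp(-B^2*tau) = exp(-0.00224*103.8) = 0.7925402
k_eff = k_inf * P_TNL * P_FNL = 1.207749 * 0.9317511 * 0.7925402
k_eff = 0.89186

0.89186


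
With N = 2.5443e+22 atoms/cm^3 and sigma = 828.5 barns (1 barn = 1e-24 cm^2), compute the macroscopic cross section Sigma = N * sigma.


Sigma = N * sigma_barns * 1e-24
Sigma = 2.5443e+22 * 828.5 * 1e-24
Sigma = 21.080 /cm

21.080


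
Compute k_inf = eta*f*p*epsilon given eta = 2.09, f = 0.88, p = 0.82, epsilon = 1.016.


k_inf = eta * f * p * epsilon
k_inf = 2.09 * 0.88 * 0.82 * 1.016
k_inf = 1.5323

1.5323


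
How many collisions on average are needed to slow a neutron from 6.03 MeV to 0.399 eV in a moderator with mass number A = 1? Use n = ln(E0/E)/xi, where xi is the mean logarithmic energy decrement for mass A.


xi = 1 + (A-1)^2/(2A)*ln((A-1)/(A+1)) = 1 (for A = 1)
n = ln(E0/E) / xi
n = ln(6.03e6 / 0.399) / 1
n = ln(1.511278e+07) / 1 = 16.531

16.531


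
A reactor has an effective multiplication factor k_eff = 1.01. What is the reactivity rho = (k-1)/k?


rho = (k_eff - 1) / k_eff
rho = (1.01 - 1) / 1.01
rho = 0.0099010

0.0099010


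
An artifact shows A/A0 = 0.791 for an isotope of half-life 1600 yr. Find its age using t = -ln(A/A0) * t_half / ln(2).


lambda = ln(2) / t_half = ln(2) / 1600 = 4.332170e-04 /yr
t = -ln(A/A0) / lambda
t = -ln(0.791) / 4.332170e-04
t = 541.20 yr

541.20


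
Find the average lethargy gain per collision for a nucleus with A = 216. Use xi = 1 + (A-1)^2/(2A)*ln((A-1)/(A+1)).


xi = 1 + (A-1)^2/(2A) * ln((A-1)/(A+1))
xi = 1 + (216-1)^2/(2*216) * ln((216-1)/(216 +1))
xi = 0.0092307

0.0092307


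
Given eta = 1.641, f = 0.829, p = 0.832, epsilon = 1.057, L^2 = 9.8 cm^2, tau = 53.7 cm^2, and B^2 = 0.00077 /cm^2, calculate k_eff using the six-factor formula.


k_inf = eta*f*p*eps = 1.641*0.829*0.832*1.057 = 1.196359
P_TNL = 1/(1 + L^2*B^2) = 1/(1 + 9.8*0.00077) = 0.9925105
P_FNL = exp(-B^2*tau) = exp(-0.00077*53.7) = 0.9594942
k_eff = k_inf * P_TNL * P_FNL = 1.196359 * 0.9925105 * 0.9594942
k_eff = 1.1393

1.1393


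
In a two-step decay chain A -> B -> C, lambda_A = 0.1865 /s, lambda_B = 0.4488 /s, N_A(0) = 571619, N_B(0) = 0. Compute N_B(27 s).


N_B(t) = lambda_A * N_A0 / (lambda_B - lambda_A) * [exp(-lambda_A*t) - exp(-lambda_B*t)]
exp(-0.1865*27) = 0.006502946; exp(-0.4488*27) = 5.462522e-06
N_B = 0.1865 * 571619 / (0.4488 - 0.1865) * (0.006502946 - 5.462522e-06)
N_B = 2640.8

2640.8


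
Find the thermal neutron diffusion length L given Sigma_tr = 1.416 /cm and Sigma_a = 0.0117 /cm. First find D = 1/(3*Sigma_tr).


D = 1 / (3 * Sigma_tr) = 1 / (3 * 1.416) = 0.2354049 cm
L = sqrt(D / Sigma_a)
L = sqrt(0.2354049 / 0.0117)
L = 4.4855 cm

4.4855


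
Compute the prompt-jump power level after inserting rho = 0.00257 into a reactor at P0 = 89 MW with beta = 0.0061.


P1/P0 = beta / (beta - rho)
P1/P0 = 0.0061 / (0.0061 - 0.00257) = 1.728045
P1 = 89 * 1.728045 = 153.80 MW

153.80


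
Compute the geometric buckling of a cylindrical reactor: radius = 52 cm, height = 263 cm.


B^2 = (2.405/R)^2 + (pi/H)^2
B^2 = (2.405/52)^2 + (pi/263)^2
B^2 = 0.0022818 /cm^2

0.0022818


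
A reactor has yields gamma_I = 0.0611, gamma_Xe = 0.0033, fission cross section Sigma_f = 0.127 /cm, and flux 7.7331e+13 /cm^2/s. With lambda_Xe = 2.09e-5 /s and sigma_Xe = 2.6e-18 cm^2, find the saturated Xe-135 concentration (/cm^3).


Xe_eq = (gamma_I + gamma_Xe) * Sigma_f * phi / (lambda_Xe + sigma_Xe * phi)
Numerator = (0.0611 + 0.0033) * 0.127 * 7.7331e+13 = 6.324748e+11
Denominator = 2.09e-5 + 2.6e-18 * 7.7331e+13 = 2.219606e-04
Xe_eq = 6.324748e+11 / 2.219606e-04 = 2.8495e+15 /cm^3

2.8495e+15


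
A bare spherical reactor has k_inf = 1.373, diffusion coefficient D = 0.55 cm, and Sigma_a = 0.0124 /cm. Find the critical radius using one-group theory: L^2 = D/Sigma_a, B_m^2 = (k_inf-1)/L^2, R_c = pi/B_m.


L^2 = D / Sigma_a = 0.55 / 0.0124 = 44.35484 cm^2
B_m^2 = (k_inf - 1) / L^2 = (1.373 - 1) / 44.35484 = 0.008409454 /cm^2
For a bare sphere: B_g = pi/R, so R_c = pi / sqrt(B_m^2)
R_c = pi / sqrt(0.008409454) = 34.258 cm

34.258


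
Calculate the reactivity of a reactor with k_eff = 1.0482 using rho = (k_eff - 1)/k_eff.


rho = (k_eff - 1) / k_eff
rho = (1.0482 - 1) / 1.0482
rho = 0.045984

0.045984


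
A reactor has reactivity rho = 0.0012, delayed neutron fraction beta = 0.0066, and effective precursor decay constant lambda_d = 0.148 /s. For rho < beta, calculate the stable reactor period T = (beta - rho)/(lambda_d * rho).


T = (beta - rho) / (lambda_d * rho)
T = (0.0066 - 0.0012) / (0.148 * 0.0012)
T = 30.405 s

30.405


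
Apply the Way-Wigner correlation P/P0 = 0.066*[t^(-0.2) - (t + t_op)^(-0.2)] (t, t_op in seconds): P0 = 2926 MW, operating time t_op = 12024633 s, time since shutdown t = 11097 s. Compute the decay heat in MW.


P/P0 = 0.066 * [t^(-0.2) - (t + t_op)^(-0.2)]
P/P0 = 0.066 * [11097^(-0.2) - (11097 + 12024633)^(-0.2)]
P/P0 = 0.066 * [0.1552240 - 0.03836238] = 0.007712867
P = 2926 * 0.007712867 = 22.568 MW

22.568


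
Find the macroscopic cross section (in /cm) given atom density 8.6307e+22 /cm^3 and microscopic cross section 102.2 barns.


Sigma = N * sigma_barns * 1e-24
Sigma = 8.6307e+22 * 102.2 * 1e-24
Sigma = 8.8206 /cm

8.8206


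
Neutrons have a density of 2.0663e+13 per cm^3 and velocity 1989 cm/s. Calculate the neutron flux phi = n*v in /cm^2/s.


phi = n * v
phi = 2.0663e+13 * 1989
phi = 4.1099e+16 /cm^2/s

4.1099e+16


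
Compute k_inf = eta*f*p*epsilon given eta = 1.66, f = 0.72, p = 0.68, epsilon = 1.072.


k_inf = eta * f * p * epsilon
k_inf = 1.66 * 0.72 * 0.68 * 1.072
k_inf = 0.87125

0.87125


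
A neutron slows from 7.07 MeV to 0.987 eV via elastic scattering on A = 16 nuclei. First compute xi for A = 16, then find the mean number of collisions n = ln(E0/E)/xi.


xi = 1 + (A-1)^2/(2A)*ln((A-1)/(A+1)) = 0.1199467 (for A = 16)
n = ln(E0/E) / xi
n = ln(7.07e6 / 0.987) / 0.1199467
n = ln(7.163121e+06) / 0.1199467 = 131.60

131.60


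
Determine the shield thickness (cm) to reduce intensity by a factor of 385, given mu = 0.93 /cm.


x = ln(factor) / mu
x = ln(385) / 0.93
x = 6.4013 cm

6.4013


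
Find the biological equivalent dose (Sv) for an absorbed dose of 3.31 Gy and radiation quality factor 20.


H = D * Q
H = 3.31 * 20
H = 66.200 Sv

66.200


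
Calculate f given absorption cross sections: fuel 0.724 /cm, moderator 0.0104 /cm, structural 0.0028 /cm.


f = Sigma_a_fuel / (Sigma_a_fuel + Sigma_a_mod + Sigma_a_other)
f = 0.724 / (0.724 + 0.0104 + 0.0028)
f = 0.98209

0.98209


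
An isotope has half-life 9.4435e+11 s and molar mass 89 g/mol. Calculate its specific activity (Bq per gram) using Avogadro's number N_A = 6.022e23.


lambda = ln(2) / t_half = ln(2) / 9.4435e+11 = 7.339939e-13 /s
SA = lambda * N_A / M
SA = 7.339939e-13 * 6.022e23 / 89
SA = 4.9664e+09 Bq/g

4.9664e+09


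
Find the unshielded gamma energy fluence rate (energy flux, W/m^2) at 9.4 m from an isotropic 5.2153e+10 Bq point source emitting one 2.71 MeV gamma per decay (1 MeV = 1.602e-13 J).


psi = A * E * 1.602e-13 / (4*pi*r^2)
psi = 5.2153e+10 * 2.71 * 1.602e-13 / (4*pi*9.4^2)
psi = 2.0391e-05 W/m^2

2.0391e-05


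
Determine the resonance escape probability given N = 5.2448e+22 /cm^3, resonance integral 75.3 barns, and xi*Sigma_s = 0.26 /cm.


p = exp(-N * I * 1e-24 / (xi*Sigma_s))
p = exp(-5.2448e+22 * 75.3 * 1e-24 / 0.26)
p = 2.5303e-07

2.5303e-07


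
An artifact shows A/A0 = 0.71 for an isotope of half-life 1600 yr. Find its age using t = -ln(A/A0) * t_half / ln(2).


lambda = ln(2) / t_half = ln(2) / 1600 = 4.332170e-04 /yr
t = -ln(A/A0) / lambda
t = -ln(0.71) / 4.332170e-04
t = 790.57 yr

790.57


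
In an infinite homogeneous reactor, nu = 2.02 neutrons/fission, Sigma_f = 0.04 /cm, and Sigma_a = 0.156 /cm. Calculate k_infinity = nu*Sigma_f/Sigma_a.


k_inf = nu * Sigma_f / Sigma_a
k_inf = 2.02 * 0.04 / 0.156
k_inf = 0.51795

0.51795


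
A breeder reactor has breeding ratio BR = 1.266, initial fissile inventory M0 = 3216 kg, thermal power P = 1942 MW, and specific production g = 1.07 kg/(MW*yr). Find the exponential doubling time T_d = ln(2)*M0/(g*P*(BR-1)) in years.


Breeding gain G = BR - 1 = 1.266 - 1 = 0.266
Fissile production rate = g * P * G = 1.07 * 1942 * 0.266 = 552.73204 kg/yr
T_d = ln(2) * M0 / (g * P * G)
T_d = ln(2) * 3216 / 552.73204 = 4.0330 yr

4.0330


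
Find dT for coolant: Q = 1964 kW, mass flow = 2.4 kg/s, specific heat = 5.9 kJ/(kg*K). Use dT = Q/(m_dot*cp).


dT = Q / (m_dot * cp)
dT = 1964 / (2.4 * 5.9)
dT = 138.70 C

138.70


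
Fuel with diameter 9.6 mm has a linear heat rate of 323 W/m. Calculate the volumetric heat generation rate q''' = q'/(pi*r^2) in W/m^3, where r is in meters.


r = D / 2 / 1000 = 9.6 / 2 / 1000 = 0.0048 m
q''' = q' / (pi * r^2)
q''' = 323 / (pi * 0.0048^2)
q''' = 4.4624e+06 W/m^3

4.4624e+06


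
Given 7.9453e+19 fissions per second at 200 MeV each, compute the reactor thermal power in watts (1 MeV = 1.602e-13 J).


P = fission_rate * E_MeV * 1.602e-13
P = 7.9453e+19 * 200 * 1.602e-13
P = 2.5457e+09 W

2.5457e+09


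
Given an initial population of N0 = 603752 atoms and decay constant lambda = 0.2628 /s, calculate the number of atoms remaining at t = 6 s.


N = N0 * exp(-lambda * t)
N = 603752 * exp(-0.2628 * 6)
N = 124756

124756


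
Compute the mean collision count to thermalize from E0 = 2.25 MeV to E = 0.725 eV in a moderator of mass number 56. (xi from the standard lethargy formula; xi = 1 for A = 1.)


xi = 1 + (A-1)^2/(2A)*ln((A-1)/(A+1)) = 0.03529286 (for A = 56)
n = ln(E0/E) / xi
n = ln(2.25e6 / 0.725) / 0.03529286
n = ln(3.103448e+06) / 0.03529286 = 423.54

423.54


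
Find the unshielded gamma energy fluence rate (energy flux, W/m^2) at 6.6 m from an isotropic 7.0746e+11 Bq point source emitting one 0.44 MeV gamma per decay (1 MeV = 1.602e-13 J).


psi = A * E * 1.602e-13 / (4*pi*r^2)
psi = 7.0746e+11 * 0.44 * 1.602e-13 / (4*pi*6.6^2)
psi = 9.1100e-05 W/m^2

9.1100e-05


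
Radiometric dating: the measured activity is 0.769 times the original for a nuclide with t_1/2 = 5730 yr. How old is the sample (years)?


lambda = ln(2) / t_half = ln(2) / 5730 = 1.209681e-04 /yr
t = -ln(A/A0) / lambda
t = -ln(0.769) / 1.209681e-04
t = 2171.4 yr

2171.4


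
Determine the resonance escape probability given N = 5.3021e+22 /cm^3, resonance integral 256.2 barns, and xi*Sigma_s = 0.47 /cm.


p = exp(-N * I * 1e-24 / (xi*Sigma_s))
p = exp(-5.3021e+22 * 256.2 * 1e-24 / 0.47)
p = 2.8053e-13

2.8053e-13


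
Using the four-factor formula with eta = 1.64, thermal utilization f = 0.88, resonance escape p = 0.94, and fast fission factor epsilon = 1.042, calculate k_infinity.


k_inf = eta * f * p * epsilon
k_inf = 1.64 * 0.88 * 0.94 * 1.042
k_inf = 1.4136

1.4136


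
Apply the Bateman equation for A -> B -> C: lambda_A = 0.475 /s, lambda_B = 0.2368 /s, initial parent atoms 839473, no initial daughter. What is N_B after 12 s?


N_B(t) = lambda_A * N_A0 / (lambda_B - lambda_A) * [exp(-lambda_A*t) - exp(-lambda_B*t)]
exp(-0.475*12) = 0.003345965; exp(-0.2368*12) = 0.05833226
N_B = 0.475 * 839473 / (0.2368 - 0.475) * (0.003345965 - 0.05833226)
N_B = 92048

92048


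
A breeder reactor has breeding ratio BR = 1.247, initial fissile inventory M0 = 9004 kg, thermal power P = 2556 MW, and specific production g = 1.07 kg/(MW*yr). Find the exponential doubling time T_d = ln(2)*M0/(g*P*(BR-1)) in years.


Breeding gain G = BR - 1 = 1.247 - 1 = 0.247
Fissile production rate = g * P * G = 1.07 * 2556 * 0.247 = 675.52524 kg/yr
T_d = ln(2) * M0 / (g * P * G)
T_d = ln(2) * 9004 / 675.52524 = 9.2389 yr

9.2389


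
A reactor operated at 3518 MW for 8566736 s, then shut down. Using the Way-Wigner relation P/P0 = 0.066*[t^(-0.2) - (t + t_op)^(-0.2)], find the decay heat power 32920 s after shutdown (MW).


P/P0 = 0.066 * [t^(-0.2) - (t + t_op)^(-0.2)]
P/P0 = 0.066 * [32920^(-0.2) - (32920 + 8566736)^(-0.2)]
P/P0 = 0.066 * [0.1248844 - 0.04103021] = 0.005534377
P = 3518 * 0.005534377 = 19.470 MW

19.470


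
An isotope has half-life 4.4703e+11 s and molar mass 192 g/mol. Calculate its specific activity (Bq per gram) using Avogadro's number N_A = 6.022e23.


lambda = ln(2) / t_half = ln(2) / 4.4703e+11 = 1.550561e-12 /s
SA = lambda * N_A / M
SA = 1.550561e-12 * 6.022e23 / 192
SA = 4.8633e+09 Bq/g

4.8633e+09


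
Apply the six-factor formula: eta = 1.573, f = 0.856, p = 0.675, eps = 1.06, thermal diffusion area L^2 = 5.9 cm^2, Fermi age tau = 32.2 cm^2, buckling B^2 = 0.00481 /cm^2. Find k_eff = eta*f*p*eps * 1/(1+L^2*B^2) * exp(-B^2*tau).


k_inf = eta*f*p*eps = 1.573*0.856*0.675*1.06 = 0.9634122
P_TNL = 1/(1 + L^2*B^2) = 1/(1 + 5.9*0.00481) = 0.9724041
P_FNL = exp(-B^2*tau) = exp(-0.00481*32.2) = 0.8565162
k_eff = k_inf * P_TNL * P_FNL = 0.9634122 * 0.9724041 * 0.8565162
k_eff = 0.80241

0.80241


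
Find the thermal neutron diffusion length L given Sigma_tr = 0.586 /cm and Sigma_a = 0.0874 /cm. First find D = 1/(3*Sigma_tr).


D = 1 / (3 * Sigma_tr) = 1 / (3 * 0.586) = 0.5688282 cm
L = sqrt(D / Sigma_a)
L = sqrt(0.5688282 / 0.0874)
L = 2.5511 cm

2.5511


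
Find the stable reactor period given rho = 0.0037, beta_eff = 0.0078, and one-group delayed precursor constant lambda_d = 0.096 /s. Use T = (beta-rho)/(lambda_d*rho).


T = (beta - rho) / (lambda_d * rho)
T = (0.0078 - 0.0037) / (0.096 * 0.0037)
T = 11.543 s

11.543


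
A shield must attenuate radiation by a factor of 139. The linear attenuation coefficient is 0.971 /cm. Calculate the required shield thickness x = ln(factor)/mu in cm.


x = ln(factor) / mu
x = ln(139) / 0.971
x = 5.0818 cm

5.0818


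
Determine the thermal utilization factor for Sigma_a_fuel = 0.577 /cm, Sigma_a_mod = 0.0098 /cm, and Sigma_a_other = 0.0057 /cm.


f = Sigma_a_fuel / (Sigma_a_fuel + Sigma_a_mod + Sigma_a_other)
f = 0.577 / (0.577 + 0.0098 + 0.0057)
f = 0.97384

0.97384


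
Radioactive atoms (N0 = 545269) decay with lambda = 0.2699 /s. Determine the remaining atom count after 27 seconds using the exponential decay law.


N = N0 * exp(-lambda * t)
N = 545269 * exp(-0.2699 * 27)
N = 373.06

373.06


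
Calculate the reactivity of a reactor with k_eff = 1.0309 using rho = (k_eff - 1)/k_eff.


rho = (k_eff - 1) / k_eff
rho = (1.0309 - 1) / 1.0309
rho = 0.029974

0.029974


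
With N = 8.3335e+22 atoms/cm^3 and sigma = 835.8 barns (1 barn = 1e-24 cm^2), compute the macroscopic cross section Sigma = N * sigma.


Sigma = N * sigma_barns * 1e-24
Sigma = 8.3335e+22 * 835.8 * 1e-24
Sigma = 69.651 /cm

69.651


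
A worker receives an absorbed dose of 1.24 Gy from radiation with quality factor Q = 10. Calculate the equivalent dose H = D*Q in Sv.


H = D * Q
H = 1.24 * 10
H = 12.400 Sv

12.400


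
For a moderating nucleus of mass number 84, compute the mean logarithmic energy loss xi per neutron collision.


xi = 1 + (A-1)^2/(2A) * ln((A-1)/(A+1))
xi = 1 + (84-1)^2/(2*84) * ln((84-1)/(84 +1))
xi = 0.023622

0.023622


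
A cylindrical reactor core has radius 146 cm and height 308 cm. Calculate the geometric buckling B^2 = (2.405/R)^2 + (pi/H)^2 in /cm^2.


B^2 = (2.405/R)^2 + (pi/H)^2
B^2 = (2.405/146)^2 + (pi/308)^2
B^2 = 3.7539e-04 /cm^2

3.7539e-04


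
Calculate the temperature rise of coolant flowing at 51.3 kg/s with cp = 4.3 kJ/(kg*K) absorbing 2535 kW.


dT = Q / (m_dot * cp)
dT = 2535 / (51.3 * 4.3)
dT = 11.492 C

11.492


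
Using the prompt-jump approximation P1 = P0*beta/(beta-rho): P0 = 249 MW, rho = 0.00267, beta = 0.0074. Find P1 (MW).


P1/P0 = beta / (beta - rho)
P1/P0 = 0.0074 / (0.0074 - 0.00267) = 1.564482
P1 = 249 * 1.564482 = 389.56 MW

389.56


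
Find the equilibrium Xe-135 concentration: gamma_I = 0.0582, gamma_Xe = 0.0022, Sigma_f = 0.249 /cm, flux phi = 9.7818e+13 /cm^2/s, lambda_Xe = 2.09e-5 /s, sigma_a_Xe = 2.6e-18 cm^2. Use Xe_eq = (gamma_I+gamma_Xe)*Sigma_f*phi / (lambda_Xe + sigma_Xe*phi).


Xe_eq = (gamma_I + gamma_Xe) * Sigma_f * phi / (lambda_Xe + sigma_Xe * phi)
Numerator = (0.0582 + 0.0022) * 0.249 * 9.7818e+13 = 1.471144e+12
Denominator = 2.09e-5 + 2.6e-18 * 9.7818e+13 = 2.752268e-04
Xe_eq = 1.471144e+12 / 2.752268e-04 = 5.3452e+15 /cm^3

5.3452e+15


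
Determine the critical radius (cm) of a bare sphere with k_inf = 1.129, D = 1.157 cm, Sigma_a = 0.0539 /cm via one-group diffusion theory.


L^2 = D / Sigma_a = 1.157 / 0.0539 = 21.46568 cm^2
B_m^2 = (k_inf - 1) / L^2 = (1.129 - 1) / 21.46568 = 0.006009593 /cm^2
For a bare sphere: B_g = pi/R, so R_c = pi / sqrt(B_m^2)
R_c = pi / sqrt(0.006009593) = 40.525 cm

40.525


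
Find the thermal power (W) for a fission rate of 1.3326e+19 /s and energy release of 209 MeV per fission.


P = fission_rate * E_MeV * 1.602e-13
P = 1.3326e+19 * 209 * 1.602e-13
P = 4.4618e+08 W

4.4618e+08


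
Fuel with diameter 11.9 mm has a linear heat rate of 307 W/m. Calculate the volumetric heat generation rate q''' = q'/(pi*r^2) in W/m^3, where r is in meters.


r = D / 2 / 1000 = 11.9 / 2 / 1000 = 0.00595 m
q''' = q' / (pi * r^2)
q''' = 307 / (pi * 0.00595^2)
q''' = 2.7603e+06 W/m^3

2.7603e+06


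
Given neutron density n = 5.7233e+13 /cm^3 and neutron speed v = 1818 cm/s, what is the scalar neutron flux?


phi = n * v
phi = 5.7233e+13 * 1818
phi = 1.0405e+17 /cm^2/s

1.0405e+17


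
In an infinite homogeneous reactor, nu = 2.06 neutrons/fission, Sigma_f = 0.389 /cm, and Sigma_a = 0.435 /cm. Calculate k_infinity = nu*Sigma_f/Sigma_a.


k_inf = nu * Sigma_f / Sigma_a
k_inf = 2.06 * 0.389 / 0.435
k_inf = 1.8422

1.8422


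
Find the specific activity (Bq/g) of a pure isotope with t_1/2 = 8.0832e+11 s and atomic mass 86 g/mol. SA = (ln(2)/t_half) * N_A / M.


lambda = ln(2) / t_half = ln(2) / 8.0832e+11 = 8.575158e-13 /s
SA = lambda * N_A / M
SA = 8.575158e-13 * 6.022e23 / 86
SA = 6.0046e+09 Bq/g

6.0046e+09


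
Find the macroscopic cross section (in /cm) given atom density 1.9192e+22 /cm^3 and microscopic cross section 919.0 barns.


Sigma = N * sigma_barns * 1e-24
Sigma = 1.9192e+22 * 919.0 * 1e-24
Sigma = 17.637 /cm

17.637


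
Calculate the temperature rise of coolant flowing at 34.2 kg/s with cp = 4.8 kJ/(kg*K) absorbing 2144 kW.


dT = Q / (m_dot * cp)
dT = 2144 / (34.2 * 4.8)
dT = 13.060 C

13.060


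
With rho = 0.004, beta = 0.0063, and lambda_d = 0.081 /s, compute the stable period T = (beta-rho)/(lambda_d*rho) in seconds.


T = (beta - rho) / (lambda_d * rho)
T = (0.0063 - 0.004) / (0.081 * 0.004)
T = 7.0988 s

7.0988


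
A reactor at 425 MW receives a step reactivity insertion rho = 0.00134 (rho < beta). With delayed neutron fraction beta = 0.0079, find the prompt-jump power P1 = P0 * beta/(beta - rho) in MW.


P1/P0 = beta / (beta - rho)
P1/P0 = 0.0079 / (0.0079 - 0.00134) = 1.204268
P1 = 425 * 1.204268 = 511.81 MW

511.81


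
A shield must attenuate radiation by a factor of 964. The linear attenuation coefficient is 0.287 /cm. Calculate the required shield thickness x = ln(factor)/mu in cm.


x = ln(factor) / mu
x = ln(964) / 0.287
x = 23.941 cm

23.941


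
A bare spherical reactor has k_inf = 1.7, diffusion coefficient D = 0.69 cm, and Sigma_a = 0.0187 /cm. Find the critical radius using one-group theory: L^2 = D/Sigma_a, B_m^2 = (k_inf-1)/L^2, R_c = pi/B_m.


L^2 = D / Sigma_a = 0.69 / 0.0187 = 36.89840 cm^2
B_m^2 = (k_inf - 1) / L^2 = (1.7 - 1) / 36.89840 = 0.01897101 /cm^2
For a bare sphere: B_g = pi/R, so R_c = pi / sqrt(B_m^2)
R_c = pi / sqrt(0.01897101) = 22.809 cm

22.809


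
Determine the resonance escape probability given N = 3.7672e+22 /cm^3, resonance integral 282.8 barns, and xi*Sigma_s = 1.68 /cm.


p = exp(-N * I * 1e-24 / (xi*Sigma_s))
p = exp(-3.7672e+22 * 282.8 * 1e-24 / 1.68)
p = 0.0017617

0.0017617


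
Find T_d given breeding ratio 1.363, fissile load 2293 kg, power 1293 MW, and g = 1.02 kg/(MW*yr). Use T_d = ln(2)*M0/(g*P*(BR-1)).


Breeding gain G = BR - 1 = 1.363 - 1 = 0.363
Fissile production rate = g * P * G = 1.02 * 1293 * 0.363 = 478.74618 kg/yr
T_d = ln(2) * M0 / (g * P * G)
T_d = ln(2) * 2293 / 478.74618 = 3.3199 yr

3.3199


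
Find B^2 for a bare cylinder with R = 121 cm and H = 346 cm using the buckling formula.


B^2 = (2.405/R)^2 + (pi/H)^2
B^2 = (2.405/121)^2 + (pi/346)^2
B^2 = 4.7750e-04 /cm^2

4.7750e-04


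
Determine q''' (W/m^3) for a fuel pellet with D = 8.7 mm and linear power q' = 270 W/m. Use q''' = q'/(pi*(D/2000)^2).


r = D / 2 / 1000 = 8.7 / 2 / 1000 = 0.00435 m
q''' = q' / (pi * r^2)
q''' = 270 / (pi * 0.00435^2)
q''' = 4.5419e+06 W/m^3

4.5419e+06


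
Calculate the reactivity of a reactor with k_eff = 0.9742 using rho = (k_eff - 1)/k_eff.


rho = (k_eff - 1) / k_eff
rho = (0.9742 - 1) / 0.9742
rho = -0.026483

-0.026483


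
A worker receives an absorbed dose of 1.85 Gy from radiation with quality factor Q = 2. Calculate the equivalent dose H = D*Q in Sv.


H = D * Q
H = 1.85 * 2
H = 3.7000 Sv

3.7000
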